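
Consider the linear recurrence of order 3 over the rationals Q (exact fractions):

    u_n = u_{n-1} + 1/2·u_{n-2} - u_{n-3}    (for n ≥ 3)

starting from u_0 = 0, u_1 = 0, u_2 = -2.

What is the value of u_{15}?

-143/32

u_3 = 1·-2 + 1/2·0 + -1·0 = -2
u_4 = 1·-2 + 1/2·-2 + -1·0 = -3
u_5 = 1·-3 + 1/2·-2 + -1·-2 = -2
u_6 = 1·-2 + 1/2·-3 + -1·-2 = -3/2
u_7 = 1·-3/2 + 1/2·-2 + -1·-3 = 1/2
u_8 = 1·1/2 + 1/2·-3/2 + -1·-2 = 7/4
u_9 = 1·7/4 + 1/2·1/2 + -1·-3/2 = 7/2
u_10 = 1·7/2 + 1/2·7/4 + -1·1/2 = 31/8
u_11 = 1·31/8 + 1/2·7/2 + -1·7/4 = 31/8
u_12 = 1·31/8 + 1/2·31/8 + -1·7/2 = 37/16
u_13 = 1·37/16 + 1/2·31/8 + -1·31/8 = 3/8
u_14 = 1·3/8 + 1/2·37/16 + -1·31/8 = -75/32
u_15 = 1·-75/32 + 1/2·3/8 + -1·37/16 = -143/32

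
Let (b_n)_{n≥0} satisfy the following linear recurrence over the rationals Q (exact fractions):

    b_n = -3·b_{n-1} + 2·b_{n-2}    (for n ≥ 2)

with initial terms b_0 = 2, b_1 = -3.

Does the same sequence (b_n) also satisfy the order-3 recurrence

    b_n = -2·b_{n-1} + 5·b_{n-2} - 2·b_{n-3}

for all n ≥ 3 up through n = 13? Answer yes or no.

Terms b_0..b_13: 2, -3, 13, -45, 161, -573, 2041, -7269, 25889, -92205, 328393, -1169589, 4165553, -14835837
n=3: candidate gives -45, actual b_3 = -45 ✓
n=4: candidate gives 161, actual b_4 = 161 ✓
n=5: candidate gives -573, actual b_5 = -573 ✓
n=6: candidate gives 2041, actual b_6 = 2041 ✓
n=7: candidate gives -7269, actual b_7 = -7269 ✓
n=8: candidate gives 25889, actual b_8 = 25889 ✓
n=9: candidate gives -92205, actual b_9 = -92205 ✓
n=10: candidate gives 328393, actual b_10 = 328393 ✓
n=11: candidate gives -1169589, actual b_11 = -1169589 ✓
n=12: candidate gives 4165553, actual b_12 = 4165553 ✓
n=13: candidate gives -14835837, actual b_13 = -14835837 ✓

yes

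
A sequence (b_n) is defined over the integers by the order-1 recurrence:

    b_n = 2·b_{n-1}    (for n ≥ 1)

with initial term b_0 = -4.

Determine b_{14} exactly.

-65536

b_1 = 2·-4 = -8
b_2 = 2·-8 = -16
b_3 = 2·-16 = -32
b_4 = 2·-32 = -64
b_5 = 2·-64 = -128
b_6 = 2·-128 = -256
b_7 = 2·-256 = -512
b_8 = 2·-512 = -1024
b_9 = 2·-1024 = -2048
b_10 = 2·-2048 = -4096
b_11 = 2·-4096 = -8192
b_12 = 2·-8192 = -16384
b_13 = 2·-16384 = -32768
b_14 = 2·-32768 = -65536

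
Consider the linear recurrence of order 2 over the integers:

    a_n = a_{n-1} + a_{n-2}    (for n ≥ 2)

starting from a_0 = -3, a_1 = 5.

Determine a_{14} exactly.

1186

a_2 = 1·5 + 1·-3 = 2
a_3 = 1·2 + 1·5 = 7
a_4 = 1·7 + 1·2 = 9
a_5 = 1·9 + 1·7 = 16
a_6 = 1·16 + 1·9 = 25
a_7 = 1·25 + 1·16 = 41
a_8 = 1·41 + 1·25 = 66
a_9 = 1·66 + 1·41 = 107
a_10 = 1·107 + 1·66 = 173
a_11 = 1·173 + 1·107 = 280
a_12 = 1·280 + 1·173 = 453
a_13 = 1·453 + 1·280 = 733
a_14 = 1·733 + 1·453 = 1186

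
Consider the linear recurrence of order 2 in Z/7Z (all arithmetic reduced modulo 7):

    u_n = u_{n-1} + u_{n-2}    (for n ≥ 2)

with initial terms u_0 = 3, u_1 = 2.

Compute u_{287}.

u_2 = 1·2 + 1·3 = 5
u_3 = 1·5 + 1·2 = 0
u_4 = 1·0 + 1·5 = 5
u_5 = 1·5 + 1·0 = 5
u_6 = 1·5 + 1·5 = 3
u_7 = 1·3 + 1·5 = 1
u_8 = 1·1 + 1·3 = 4
u_9 = 1·4 + 1·1 = 5
u_10 = 1·5 + 1·4 = 2
u_11 = 1·2 + 1·5 = 0
u_12 = 1·0 + 1·2 = 2
u_13 = 1·2 + 1·0 = 2
u_14 = 1·2 + 1·2 = 4
u_15 = 1·4 + 1·2 = 6
u_16 = 1·6 + 1·4 = 3
u_17 = 1·3 + 1·6 = 2
(u_16, u_17) = (3, 2) = (u_0, u_1), so the sequence has period 16.
287 ≡ 15 (mod 16), hence u_287 = u_15 = 6.

6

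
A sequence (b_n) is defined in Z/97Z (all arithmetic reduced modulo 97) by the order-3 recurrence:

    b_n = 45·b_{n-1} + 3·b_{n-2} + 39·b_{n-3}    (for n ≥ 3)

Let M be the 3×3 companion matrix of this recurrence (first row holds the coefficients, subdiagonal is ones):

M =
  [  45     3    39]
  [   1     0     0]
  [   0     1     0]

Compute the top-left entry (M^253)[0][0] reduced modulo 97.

(M^253)[0][0] is the top entry after applying M 253 times to the unit state (1, 0, 0). Equivalently it is h_{255} for the auxiliary sequence (h_n) obeying the same recurrence with h_2 = 1 and h_i = 0 for 0 ≤ i < 2:
h_3 = 45·1 + 3·0 + 39·0 = 45
h_4 = 45·45 + 3·1 + 39·0 = 88
h_5 = 45·88 + 3·45 + 39·1 = 60
h_6 = 45·60 + 3·88 + 39·45 = 63
h_7 = 45·63 + 3·60 + 39·88 = 45
h_8 = 45·45 + 3·63 + 39·60 = 92
Continuing the recurrence:
  h_9 = 39;  h_10 = 3;  h_11 = 57;  h_12 = 21;  h_13 = 69;  h_14 = 56
  h_15 = 54;  h_16 = 51;  h_17 = 82;  h_18 = 32;  h_19 = 86;  h_20 = 83
  h_21 = 3;  h_22 = 52;  h_23 = 57;  h_24 = 25;  h_25 = 26;  h_26 = 73
  h_27 = 70;  h_28 = 18;  h_29 = 84;  h_30 = 65;  h_31 = 96;  h_32 = 31
  h_33 = 47;  h_34 = 35;  h_35 = 15;  h_36 = 91;  h_37 = 73;  h_38 = 69
  h_39 = 83;  h_40 = 96;  h_41 = 82;  h_42 = 37;  h_43 = 29;  h_44 = 55
  h_45 = 28;  h_46 = 34;  h_47 = 73;  h_48 = 17;  h_49 = 79;  h_50 = 51
  h_51 = 91;  h_52 = 54;  h_53 = 36;  h_54 = 93;  h_55 = 94;  h_56 = 93
  h_57 = 43;  h_58 = 60;  h_59 = 54;  h_60 = 19;  h_61 = 59;  h_62 = 65
  h_63 = 60;  h_64 = 55;  h_65 = 49;  h_66 = 54;  h_67 = 66;  h_68 = 96
  h_69 = 28;  h_70 = 48;  h_71 = 71;  h_72 = 66;  h_73 = 11;  h_74 = 67
  h_75 = 93;  h_76 = 62;  h_77 = 56;  h_78 = 28;  h_79 = 63;  h_80 = 59
  h_81 = 56;  h_82 = 13;  h_83 = 47;  h_84 = 70;  h_85 = 15;  h_86 = 2
  h_87 = 52;  h_88 = 21;  h_89 = 15;  h_90 = 50;  h_91 = 10;  h_92 = 21
  h_93 = 15;  h_94 = 61;  h_95 = 20;  h_96 = 19;  h_97 = 93;  h_98 = 75
  h_99 = 30;  h_100 = 61;  h_101 = 37;  h_102 = 11;  h_103 = 75;  h_104 = 1
  h_105 = 20;  h_106 = 45;  h_107 = 87;  h_108 = 77;  h_109 = 49;  h_110 = 9
  h_111 = 63;  h_112 = 20;  h_113 = 82;  h_114 = 96;  h_115 = 11;  h_116 = 4
  h_117 = 77;  h_118 = 26;  h_119 = 5;  h_120 = 8;  h_121 = 31;  h_122 = 62
  h_123 = 91;  h_124 = 58;  h_125 = 63;  h_126 = 59;  h_127 = 62;  h_128 = 89
  h_129 = 90;  h_130 = 42;  h_131 = 5;  h_132 = 78;  h_133 = 22;  h_134 = 61
  h_135 = 33;  h_136 = 4;  h_137 = 39;  h_138 = 47;  h_139 = 60;  h_140 = 94
  h_141 = 35;  h_142 = 26;  h_143 = 91;  h_144 = 9;  h_145 = 43;  h_146 = 79
  h_147 = 58;  h_148 = 62;  h_149 = 31;  h_150 = 60;  h_151 = 70;  h_152 = 77
  h_153 = 1;  h_154 = 96;  h_155 = 51;  h_156 = 3;  h_157 = 55;  h_158 = 11
  h_159 = 1;  h_160 = 89;  h_161 = 72;  h_162 = 54;  h_163 = 6;  h_164 = 39
  h_165 = 96;  h_166 = 15;  h_167 = 59;  h_168 = 42;  h_169 = 33;  h_170 = 32
  h_171 = 73;  h_172 = 12;  h_173 = 67;  h_174 = 78;  h_175 = 8;  h_176 = 6
  h_177 = 38;  h_178 = 3;  h_179 = 95;  h_180 = 43;  h_181 = 9;  h_182 = 68
  h_183 = 11;  h_184 = 80;  h_185 = 77;  h_186 = 60;  h_187 = 37;  h_188 = 95
  h_189 = 33;  h_190 = 12;  h_191 = 76;  h_192 = 87;  h_193 = 52;  h_194 = 36
  h_195 = 28;  h_196 = 1;  h_197 = 78;  h_198 = 46;  h_199 = 15;  h_200 = 72
  h_201 = 35;  h_202 = 48;  h_203 = 29;  h_204 = 1;  h_205 = 64;  h_206 = 37
  h_207 = 53;  h_208 = 45;  h_209 = 38;  h_210 = 32;  h_211 = 11;  h_212 = 36
  h_213 = 88;  h_214 = 35;  h_215 = 42;  h_216 = 92;  h_217 = 5;  h_218 = 5
  h_219 = 45;  h_220 = 4;  h_221 = 25;  h_222 = 79;  h_223 = 3;  h_224 = 86
  h_225 = 73;  h_226 = 71;  h_227 = 75;  h_228 = 33;  h_229 = 17;  h_230 = 6
  h_231 = 56;  h_232 = 0;  h_233 = 14;  h_234 = 1;  h_235 = 87;  h_236 = 2
  h_237 = 2;  h_238 = 94;  h_239 = 46;  h_240 = 5;  h_241 = 52;  h_242 = 75
  h_243 = 40;  h_244 = 76;  h_245 = 63;  h_246 = 64;  h_247 = 19;  h_248 = 12
  h_249 = 86;  h_250 = 88;  h_251 = 30;  h_252 = 21;  h_253 = 5
h_254 = 45·5 + 3·21 + 39·30 = 3
h_255 = 45·3 + 3·5 + 39·21 = 96

96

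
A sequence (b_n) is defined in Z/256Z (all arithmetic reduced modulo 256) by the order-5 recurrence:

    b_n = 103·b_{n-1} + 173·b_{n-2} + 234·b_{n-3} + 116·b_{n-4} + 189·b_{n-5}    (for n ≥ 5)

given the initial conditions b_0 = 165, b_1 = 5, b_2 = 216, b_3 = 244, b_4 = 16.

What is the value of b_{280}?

b_5 = 103·16 + 173·244 + 234·216 + 116·5 + 189·165 = 217
b_6 = 103·217 + 173·16 + 234·244 + 116·216 + 189·5 = 184
b_7 = 103·184 + 173·217 + 234·16 + 116·244 + 189·216 = 85
b_8 = 103·85 + 173·184 + 234·217 + 116·16 + 189·244 = 73
b_9 = 103·73 + 173·85 + 234·184 + 116·217 + 189·16 = 36
b_10 = 103·36 + 173·73 + 234·85 + 116·184 + 189·217 = 24
Continuing the recurrence:
  b_11 = 18;  b_12 = 51;  b_13 = 212;  b_14 = 171;  b_15 = 143;  b_16 = 70
  b_17 = 210;  b_18 = 130;  b_19 = 63;  b_20 = 114;  b_21 = 27;  b_22 = 111
  b_23 = 162;  b_24 = 10;  b_25 = 92;  b_26 = 21;  b_27 = 30;  b_28 = 125
  b_29 = 213;  b_30 = 8;  b_31 = 132;  b_32 = 0;  b_33 = 81;  b_34 = 32
  b_35 = 85;  b_36 = 81;  b_37 = 252;  b_38 = 32;  b_39 = 90;  b_40 = 163
  b_41 = 164;  b_42 = 243;  b_43 = 255;  b_44 = 6;  b_45 = 130;  b_46 = 162
  b_47 = 119;  b_48 = 42;  b_49 = 187;  b_50 = 199;  b_51 = 90;  b_52 = 130
  b_53 = 196;  b_54 = 53;  b_55 = 78;  b_56 = 181;  b_57 = 197;  b_58 = 152
  b_59 = 52;  b_60 = 80;  b_61 = 41;  b_62 = 104;  b_63 = 117;  b_64 = 121
  b_65 = 116;  b_66 = 200;  b_67 = 66;  b_68 = 243;  b_69 = 20;  b_70 = 219
  b_71 = 79;  b_72 = 230;  b_73 = 146;  b_74 = 98;  b_75 = 207;  b_76 = 130
  b_77 = 187;  b_78 = 127;  b_79 = 114;  b_80 = 90;  b_81 = 12;  b_82 = 117
  b_83 = 222;  b_84 = 77;  b_85 = 213;  b_86 = 136;  b_87 = 4;  b_88 = 0
  b_89 = 97;  b_90 = 144;  b_91 = 181;  b_92 = 193;  b_93 = 140;  b_94 = 16
  b_95 = 202;  b_96 = 35;  b_97 = 36;  b_98 = 99;  b_99 = 127;  b_100 = 230
  b_101 = 2;  b_102 = 194;  b_103 = 71;  b_104 = 122;  b_105 = 27;  b_106 = 151
  b_107 = 234;  b_108 = 146;  b_109 = 52;  b_110 = 213;  b_111 = 206;  b_112 = 69
  b_113 = 5;  b_114 = 216;  b_115 = 244;  b_116 = 16;  b_117 = 249;  b_118 = 152
  b_119 = 21;  b_120 = 41;  b_121 = 68;  b_122 = 248;  b_123 = 242;  b_124 = 51
  b_125 = 212;  b_126 = 139;  b_127 = 143;  b_128 = 6;  b_129 = 210;  b_130 = 194
  b_131 = 223;  b_132 = 18;  b_133 = 219;  b_134 = 15;  b_135 = 194;  b_136 = 42
  b_137 = 60;  b_138 = 85;  b_139 = 30;  b_140 = 157;  b_141 = 85;  b_142 = 136
  b_143 = 4;  b_144 = 128;  b_145 = 241;  b_146 = 128;  b_147 = 149;  b_148 = 177
  b_149 = 156;  b_150 = 128;  b_151 = 186;  b_152 = 35;  b_153 = 36;  b_154 = 83
  b_155 = 127;  b_156 = 70;  b_157 = 2;  b_158 = 98;  b_159 = 151;  b_160 = 74
  b_161 = 251;  b_162 = 231;  b_163 = 250;  b_164 = 34;  b_165 = 36;  b_166 = 245
  b_167 = 206;  b_168 = 85;  b_169 = 197;  b_170 = 152;  b_171 = 52;  b_172 = 80
  b_173 = 73;  b_174 = 72;  b_175 = 53;  b_176 = 89;  b_177 = 148;  b_178 = 168
  b_179 = 34;  b_180 = 243;  b_181 = 20;  b_182 = 187;  b_183 = 79;  b_184 = 166
  b_185 = 146;  b_186 = 162;  b_187 = 111;  b_188 = 34;  b_189 = 123;  b_190 = 31
  b_191 = 146;  b_192 = 122;  b_193 = 236;  b_194 = 181;  b_195 = 222;  b_196 = 109
  b_197 = 85;  b_198 = 8;  b_199 = 132;  b_200 = 128;  b_201 = 1;  b_202 = 240
  b_203 = 245;  b_204 = 33;  b_205 = 44;  b_206 = 112;  b_207 = 42;  b_208 = 163
  b_209 = 164;  b_210 = 195;  b_211 = 255;  b_212 = 38;  b_213 = 130;  b_214 = 130
  b_215 = 103;  b_216 = 154;  b_217 = 91;  b_218 = 183;  b_219 = 138;  b_220 = 50
  b_221 = 148;  b_222 = 149;  b_223 = 78;  b_224 = 229;  b_225 = 5;  b_226 = 216
  b_227 = 244;  b_228 = 16;  b_229 = 25;  b_230 = 120;  b_231 = 213;  b_232 = 9
  b_233 = 100;  b_234 = 216;  b_235 = 210;  b_236 = 51;  b_237 = 212;  b_238 = 107
  b_239 = 143;  b_240 = 198;  b_241 = 210;  b_242 = 2;  b_243 = 127;  b_244 = 178
  b_245 = 155;  b_246 = 175;  b_247 = 226;  b_248 = 74;  b_249 = 28;  b_250 = 149
  b_251 = 30;  b_252 = 189;  b_253 = 213;  b_254 = 8;  b_255 = 132;  b_256 = 0
  b_257 = 145;  b_258 = 224;  b_259 = 213;  b_260 = 17;  b_261 = 60;  b_262 = 224
  b_263 = 26;  b_264 = 163;  b_265 = 164;  b_266 = 179;  b_267 = 255;  b_268 = 134
  b_269 = 130;  b_270 = 34;  b_271 = 183;  b_272 = 106;  b_273 = 59;  b_274 = 7
  b_275 = 154;  b_276 = 194;  b_277 = 132;  b_278 = 181
b_279 = 103·181 + 173·132 + 234·194 + 116·154 + 189·7 = 78
b_280 = 103·78 + 173·181 + 234·132 + 116·194 + 189·154 = 245

245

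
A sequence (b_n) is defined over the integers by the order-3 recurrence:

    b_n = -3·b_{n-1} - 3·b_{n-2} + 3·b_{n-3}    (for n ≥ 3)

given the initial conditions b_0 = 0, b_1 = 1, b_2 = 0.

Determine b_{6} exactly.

36

b_3 = -3·0 + -3·1 + 3·0 = -3
b_4 = -3·-3 + -3·0 + 3·1 = 12
b_5 = -3·12 + -3·-3 + 3·0 = -27
b_6 = -3·-27 + -3·12 + 3·-3 = 36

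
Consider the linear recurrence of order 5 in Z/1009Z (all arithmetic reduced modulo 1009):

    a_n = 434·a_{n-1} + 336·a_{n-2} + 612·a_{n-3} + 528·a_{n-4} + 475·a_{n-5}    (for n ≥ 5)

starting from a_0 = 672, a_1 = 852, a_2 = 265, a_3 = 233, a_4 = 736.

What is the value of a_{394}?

a_5 = 434·736 + 336·233 + 612·265 + 528·852 + 475·672 = 95
a_6 = 434·95 + 336·736 + 612·233 + 528·265 + 475·852 = 39
a_7 = 434·39 + 336·95 + 612·736 + 528·233 + 475·265 = 508
a_8 = 434·508 + 336·39 + 612·95 + 528·736 + 475·233 = 952
a_9 = 434·952 + 336·508 + 612·39 + 528·95 + 475·736 = 502
a_10 = 434·502 + 336·952 + 612·508 + 528·39 + 475·95 = 199
Continuing the recurrence:
  a_11 = 385;  a_12 = 677;  a_13 = 972;  a_14 = 509;  a_15 = 395;  a_16 = 473
  a_17 = 62;  a_18 = 705;  a_19 = 100;  a_20 = 861;  a_21 = 371;  a_22 = 55
  a_23 = 656;  a_24 = 137;  a_25 = 207;  a_26 = 992;  a_27 = 894;  a_28 = 948
  a_29 = 980;  a_30 = 13;  a_31 = 761;  a_32 = 9;  a_33 = 282;  a_34 = 22
  a_35 = 174;  a_36 = 175;  a_37 = 367;  a_38 = 947;  a_39 = 99;  a_40 = 26
  a_41 = 985;  a_42 = 715;  a_43 = 947;  a_44 = 84;  a_45 = 850;  a_46 = 838
  a_47 = 607;  a_48 = 478;  a_49 = 360;  a_50 = 866;  a_51 = 440;  a_52 = 886
  a_53 = 292;  a_54 = 162;  a_55 = 244;  a_56 = 786;  a_57 = 495;  a_58 = 894
  a_59 = 60;  a_60 = 931;  a_61 = 733;  a_62 = 557;  a_63 = 628;  a_64 = 633
  a_65 = 94;  a_66 = 679;  a_67 = 143;  a_68 = 519;  a_69 = 888;  a_70 = 85
  a_71 = 546;  a_72 = 677;  a_73 = 586;  a_74 = 189;  a_75 = 801;  a_76 = 210
  a_77 = 54;  a_78 = 773;  a_79 = 984;  a_80 = 387;  a_81 = 110;  a_82 = 956
  a_83 = 386;  a_84 = 852;  a_85 = 615;  a_86 = 426;  a_87 = 852;  a_88 = 918
  a_89 = 885;  a_90 = 580;  a_91 = 379;  a_92 = 424;  a_93 = 655;  a_94 = 949
  a_95 = 860;  a_96 = 514;  a_97 = 439;  a_98 = 573;  a_99 = 200;  a_100 = 944
  a_101 = 895;  a_102 = 140;  a_103 = 238;  a_104 = 993;  a_105 = 34;  a_106 = 249
  a_107 = 171;  a_108 = 768;  a_109 = 576;  a_110 = 529;  a_111 = 882;  a_112 = 290
  a_113 = 270;  a_114 = 661;  a_115 = 705;  a_116 = 90;  a_117 = 214;  a_118 = 636
  a_119 = 512;  a_120 = 807;  a_121 = 731;  a_122 = 265;  a_123 = 220;  a_124 = 587
  a_125 = 919;  a_126 = 0;  a_127 = 954;  a_128 = 498;  a_129 = 132;  a_130 = 892
  a_131 = 916;  a_132 = 814;  a_133 = 711;  a_134 = 397;  a_135 = 510;  a_136 = 1005
  a_137 = 170;  a_138 = 590;  a_139 = 738;  a_140 = 15;  a_141 = 145;  a_142 = 769
  a_143 = 92;  a_144 = 880;  a_145 = 523;  a_146 = 477;  a_147 = 250;  a_148 = 405
  a_149 = 732;  a_150 = 176;  a_151 = 491;  a_152 = 417;  a_153 = 330;  a_154 = 317
  a_155 = 968;  a_156 = 446;  a_157 = 456;  a_158 = 25;  a_159 = 905;  a_160 = 263
  a_161 = 238;  a_162 = 626;  a_163 = 386;  a_164 = 517;  a_165 = 973;  a_166 = 428
  a_167 = 380;  a_168 = 398;  a_169 = 886;  a_170 = 137;  a_171 = 715;  a_172 = 725
  a_173 = 36;  a_174 = 379;  a_175 = 400;  a_176 = 77;  a_177 = 345;  a_178 = 935
  a_179 = 500;  a_180 = 280;  a_181 = 845;  a_182 = 666;  a_183 = 498;  a_184 = 418
  a_185 = 585;  a_186 = 186;  a_187 = 476;  a_188 = 688;  a_189 = 160;  a_190 = 372
  a_191 = 239;  a_192 = 839;  a_193 = 717;  a_194 = 748;  a_195 = 583;  a_196 = 297
  a_197 = 758;  a_198 = 516;  a_199 = 721;  a_200 = 588;  a_201 = 461;  a_202 = 270
  a_203 = 506;  a_204 = 289;  a_205 = 624;  a_206 = 866;  a_207 = 471;  a_208 = 898
  a_209 = 957;  a_210 = 279;  a_211 = 519;  a_212 = 251;  a_213 = 555;  a_214 = 624
  a_215 = 393;  a_216 = 138;  a_217 = 300;  a_218 = 172;  a_219 = 1004;  a_220 = 315
  a_221 = 104;  a_222 = 839;  a_223 = 934;  a_224 = 699;  a_225 = 288;  a_226 = 157
  a_227 = 132;  a_228 = 217;  a_229 = 295;  a_230 = 958;  a_231 = 911;  a_232 = 493
  a_233 = 12;  a_234 = 79;  a_235 = 716;  a_236 = 409;  a_237 = 641;  a_238 = 185
  a_239 = 979;  a_240 = 592;  a_241 = 835;  a_242 = 673;  a_243 = 1008;  a_244 = 815
  a_245 = 64;  a_246 = 586;  a_247 = 1008;  a_248 = 544;  a_249 = 255;  a_250 = 7
  a_251 = 231;  a_252 = 563;  a_253 = 874;  a_254 = 234;  a_255 = 356;  a_256 = 529
  a_257 = 417;  a_258 = 351;  a_259 = 149;  a_260 = 316;  a_261 = 686;  a_262 = 661
  a_263 = 636;  a_264 = 270;  a_265 = 592;  a_266 = 147;  a_267 = 121;  a_268 = 770
  a_269 = 553;  a_270 = 283;  a_271 = 438;  a_272 = 958;  a_273 = 441;  a_274 = 799
  a_275 = 21;  a_276 = 94;  a_277 = 821;  a_278 = 899;  a_279 = 227;  a_280 = 55
  a_281 = 406;  a_282 = 572;  a_283 = 601;  a_284 = 893;  a_285 = 534;  a_286 = 44
  a_287 = 166;  a_288 = 175;  a_289 = 68;  a_290 = 628;  a_291 = 494;  a_292 = 582
  a_293 = 720;  a_294 = 777;  a_295 = 125;  a_296 = 334;  a_297 = 327;  a_298 = 241
  a_299 = 335;  a_300 = 313;  a_301 = 720;  a_302 = 168;  a_303 = 633;  a_304 = 425
  a_305 = 618;  a_306 = 150;  a_307 = 430;  a_308 = 141;  a_309 = 291;  a_310 = 362
  a_311 = 769;  a_312 = 32;  a_313 = 67;  a_314 = 331;  a_315 = 928;  a_316 = 791
  a_317 = 150;  a_318 = 550;  a_319 = 738;  a_320 = 362;  a_321 = 936;  a_322 = 201
  a_323 = 830;  a_324 = 522;  a_325 = 51;  a_326 = 9;  a_327 = 427;  a_328 = 491
  a_329 = 273;  a_330 = 647;  a_331 = 703;  a_332 = 374;  a_333 = 408;  a_334 = 526
  a_335 = 420;  a_336 = 948;  a_337 = 234;  a_338 = 410;  a_339 = 686;  a_340 = 333
  a_341 = 89;  a_342 = 975;  a_343 = 990;  a_344 = 693;  a_345 = 471;  a_346 = 952
  a_347 = 718;  a_348 = 230;  a_349 = 163;  a_350 = 101;  a_351 = 117;  a_352 = 191
  a_353 = 957;  a_354 = 796;  a_355 = 694;  a_356 = 68;  a_357 = 872;  a_358 = 722
  a_359 = 68;  a_360 = 882;  a_361 = 264;  a_362 = 836;  a_363 = 953;  a_364 = 993
  a_365 = 908;  a_366 = 15;  a_367 = 371;  a_368 = 582;  a_369 = 598;  a_370 = 357
  a_371 = 909;  a_372 = 796;  a_373 = 534;  a_374 = 440;  a_375 = 626;  a_376 = 139
  a_377 = 293;  a_378 = 651;  a_379 = 614;  a_380 = 36;  a_381 = 572;  a_382 = 34
  a_383 = 711;  a_384 = 981;  a_385 = 619;  a_386 = 247;  a_387 = 457;  a_388 = 333
  a_389 = 975;  a_390 = 111;  a_391 = 830;  a_392 = 749
a_393 = 434·749 + 336·830 + 612·111 + 528·975 + 475·333 = 865
a_394 = 434·865 + 336·749 + 612·830 + 528·111 + 475·975 = 998

998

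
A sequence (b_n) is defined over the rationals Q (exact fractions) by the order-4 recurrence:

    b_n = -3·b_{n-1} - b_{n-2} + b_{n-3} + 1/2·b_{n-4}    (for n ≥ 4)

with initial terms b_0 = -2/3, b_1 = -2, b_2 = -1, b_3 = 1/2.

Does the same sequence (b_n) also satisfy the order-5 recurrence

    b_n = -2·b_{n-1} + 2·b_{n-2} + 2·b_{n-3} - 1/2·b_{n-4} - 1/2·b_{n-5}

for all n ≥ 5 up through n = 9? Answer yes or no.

Terms b_0..b_9: -2/3, -2, -1, 1/2, -17/6, 6, -91/6, 443/12, -91, 2687/12
n=5: candidate gives 6, actual b_5 = 6 ✓
n=6: candidate gives -91/6, actual b_6 = -91/6 ✓
n=7: candidate gives 443/12, actual b_7 = 443/12 ✓
n=8: candidate gives -91, actual b_8 = -91 ✓
n=9: candidate gives 2687/12, actual b_9 = 2687/12 ✓

yes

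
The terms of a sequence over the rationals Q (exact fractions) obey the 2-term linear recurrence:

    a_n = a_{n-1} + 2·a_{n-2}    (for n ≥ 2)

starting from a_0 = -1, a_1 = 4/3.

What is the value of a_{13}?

2734/3

a_2 = 1·4/3 + 2·-1 = -2/3
a_3 = 1·-2/3 + 2·4/3 = 2
a_4 = 1·2 + 2·-2/3 = 2/3
a_5 = 1·2/3 + 2·2 = 14/3
a_6 = 1·14/3 + 2·2/3 = 6
a_7 = 1·6 + 2·14/3 = 46/3
a_8 = 1·46/3 + 2·6 = 82/3
a_9 = 1·82/3 + 2·46/3 = 58
a_10 = 1·58 + 2·82/3 = 338/3
a_11 = 1·338/3 + 2·58 = 686/3
a_12 = 1·686/3 + 2·338/3 = 454
a_13 = 1·454 + 2·686/3 = 2734/3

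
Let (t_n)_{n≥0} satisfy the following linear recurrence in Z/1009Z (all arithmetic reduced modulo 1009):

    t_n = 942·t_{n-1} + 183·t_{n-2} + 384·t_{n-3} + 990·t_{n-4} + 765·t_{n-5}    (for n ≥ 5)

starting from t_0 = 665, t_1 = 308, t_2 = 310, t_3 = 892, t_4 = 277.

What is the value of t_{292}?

965

t_5 = 942·277 + 183·892 + 384·310 + 990·308 + 765·665 = 759
t_6 = 942·759 + 183·277 + 384·892 + 990·310 + 765·308 = 1002
t_7 = 942·1002 + 183·759 + 384·277 + 990·892 + 765·310 = 787
t_8 = 942·787 + 183·1002 + 384·759 + 990·277 + 765·892 = 409
t_9 = 942·409 + 183·787 + 384·1002 + 990·759 + 765·277 = 642
t_10 = 942·642 + 183·409 + 384·787 + 990·1002 + 765·759 = 655
Continuing the recurrence:
  t_11 = 477;  t_12 = 438;  t_13 = 716;  t_14 = 852;  t_15 = 605;  t_16 = 248
  t_17 = 109;  t_18 = 807;  t_19 = 140;  t_20 = 582;  t_21 = 852;  t_22 = 713
  t_23 = 895;  t_24 = 323;  t_25 = 445;  t_26 = 189;  t_27 = 818;  t_28 = 810
  t_29 = 13;  t_30 = 186;  t_31 = 166;  t_32 = 600;  t_33 = 939;  t_34 = 1007
  t_35 = 683;  t_36 = 205;  t_37 = 731;  t_38 = 543;  t_39 = 165;  t_40 = 707
  t_41 = 295;  t_42 = 439;  t_43 = 2;  t_44 = 548;  t_45 = 527;  t_46 = 557
  t_47 = 960;  t_48 = 36;  t_49 = 262;  t_50 = 559;  t_51 = 330;  t_52 = 357
  t_53 = 250;  t_54 = 861;  t_55 = 647;  t_56 = 822;  t_57 = 402;  t_58 = 962
  t_59 = 474;  t_60 = 54;  t_61 = 148;  t_62 = 31;  t_63 = 782;  t_64 = 383
  t_65 = 353;  t_66 = 262;  t_67 = 165;  t_68 = 592;  t_69 = 61;  t_70 = 824
  t_71 = 185;  t_72 = 332;  t_73 = 800;  t_74 = 233;  t_75 = 229;  t_76 = 528
  t_77 = 804;  t_78 = 686;  t_79 = 559;  t_80 = 970;  t_81 = 228;  t_82 = 186
  t_83 = 748;  t_84 = 395;  t_85 = 362;  t_86 = 640;  t_87 = 424;  t_88 = 370
  t_89 = 567;  t_90 = 230;  t_91 = 630;  t_92 = 168;  t_93 = 491;  t_94 = 185
  t_95 = 223;  t_96 = 96;  t_97 = 610;  t_98 = 560;  t_99 = 48;  t_100 = 802
  t_101 = 879;  t_102 = 302;  t_103 = 267;  t_104 = 867;  t_105 = 296;  t_106 = 963
  t_107 = 645;  t_108 = 590;  t_109 = 64;  t_110 = 519;  t_111 = 668;  t_112 = 44
  t_113 = 877;  t_114 = 726;  t_115 = 516;  t_116 = 814;  t_117 = 683;  t_118 = 915
  t_119 = 629;  t_120 = 8;  t_121 = 70;  t_122 = 796;  t_123 = 778;  t_124 = 91
  t_125 = 753;  t_126 = 680;  t_127 = 915;  t_128 = 295;  t_129 = 977;  t_130 = 965
  t_131 = 724;  t_132 = 951;  t_133 = 687;  t_134 = 974;  t_135 = 865;  t_136 = 687
  t_137 = 34;  t_138 = 66;  t_139 = 418;  t_140 = 40;  t_141 = 505;  t_142 = 340
  t_143 = 409;  t_144 = 869;  t_145 = 695;  t_146 = 596;  t_147 = 275;  t_148 = 65
  t_149 = 152;  t_150 = 64;  t_151 = 757;  t_152 = 467;  t_153 = 62;  t_154 = 721
  t_155 = 369;  t_156 = 5;  t_157 = 896;  t_158 = 275;  t_159 = 852;  t_160 = 978
  t_161 = 162;  t_162 = 18;  t_163 = 851;  t_164 = 968;  t_165 = 366;  t_166 = 621
  t_167 = 165;  t_168 = 952;  t_169 = 71;  t_170 = 546;  t_171 = 655;  t_172 = 733
  t_173 = 367;  t_174 = 402;  t_175 = 464;  t_176 = 578;  t_177 = 603;  t_178 = 58
  t_179 = 540;  t_180 = 59;  t_181 = 974;  t_182 = 629;  t_183 = 146;  t_184 = 373
  t_185 = 489;  t_186 = 366;  t_187 = 488;  t_188 = 754;  t_189 = 325;  t_190 = 754
  t_191 = 135;  t_192 = 268;  t_193 = 189;  t_194 = 649;  t_195 = 303;  t_196 = 831
  t_197 = 403;  t_198 = 348;  t_199 = 597;  t_200 = 933;  t_201 = 221;  t_202 = 743
  t_203 = 429;  t_204 = 443;  t_205 = 378;  t_206 = 79;  t_207 = 154;  t_208 = 883
  t_209 = 118;  t_210 = 24;  t_211 = 859;  t_212 = 356;  t_213 = 542;  t_214 = 508
  t_215 = 75;  t_216 = 1005;  t_217 = 913;  t_218 = 563;  t_219 = 427;  t_220 = 161
  t_221 = 799;  t_222 = 266;  t_223 = 338;  t_224 = 594;  t_225 = 114;  t_226 = 576
  t_227 = 807;  t_228 = 348;  t_229 = 683;  t_230 = 477;  t_231 = 155;  t_232 = 452
  t_233 = 622;  t_234 = 522;  t_235 = 908;  t_236 = 105;  t_237 = 356;  t_238 = 729
  t_239 = 797;  t_240 = 228;  t_241 = 761;  t_242 = 324;  t_243 = 989;  t_244 = 688
  t_245 = 533;  t_246 = 654;  t_247 = 104;  t_248 = 440;  t_249 = 131;  t_250 = 480
  t_251 = 230;  t_252 = 206;  t_253 = 850;  t_254 = 741;  t_255 = 959;  t_256 = 710
  t_257 = 979;  t_258 = 233;  t_259 = 46;  t_260 = 513;  t_261 = 830;  t_262 = 304
  t_263 = 376;  t_264 = 264;  t_265 = 680;  t_266 = 389;  t_267 = 380;  t_268 = 215
  t_269 = 41;  t_270 = 126;  t_271 = 674;  t_272 = 766;  t_273 = 571;  t_274 = 234
  t_275 = 385;  t_276 = 777;  t_277 = 300;  t_278 = 36;  t_279 = 898;  t_280 = 342
  t_281 = 316;  t_282 = 581;  t_283 = 276;  t_284 = 718;  t_285 = 848;  t_286 = 600
  t_287 = 519;  t_288 = 829;  t_289 = 837;  t_290 = 937
t_291 = 942·937 + 183·837 + 384·829 + 990·519 + 765·600 = 217
t_292 = 942·217 + 183·937 + 384·837 + 990·829 + 765·519 = 965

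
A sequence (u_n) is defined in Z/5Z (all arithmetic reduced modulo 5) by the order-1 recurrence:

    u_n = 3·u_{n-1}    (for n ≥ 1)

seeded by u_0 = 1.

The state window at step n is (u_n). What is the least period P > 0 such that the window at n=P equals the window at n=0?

n=0: window = (1)
n=1: window = (3)
n=2: window = (4)
n=3: window = (2)
n=4: window = (1)
window at n=4 equals window at n=0 → period = 4

4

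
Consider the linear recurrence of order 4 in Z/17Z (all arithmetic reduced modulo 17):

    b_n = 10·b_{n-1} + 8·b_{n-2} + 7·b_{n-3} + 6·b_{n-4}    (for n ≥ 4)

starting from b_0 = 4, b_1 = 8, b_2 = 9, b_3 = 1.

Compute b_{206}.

14

b_4 = 10·1 + 8·9 + 7·8 + 6·4 = 9
b_5 = 10·9 + 8·1 + 7·9 + 6·8 = 5
b_6 = 10·5 + 8·9 + 7·1 + 6·9 = 13
b_7 = 10·13 + 8·5 + 7·9 + 6·1 = 1
b_8 = 10·1 + 8·13 + 7·5 + 6·9 = 16
b_9 = 10·16 + 8·1 + 7·13 + 6·5 = 0
Continuing the recurrence:
  b_10 = 9;  b_11 = 4;  b_12 = 4;  b_13 = 16;  b_14 = 2;  b_15 = 13
  b_16 = 10;  b_17 = 8;  b_18 = 8;  b_19 = 3;  b_20 = 6;  b_21 = 1
  b_22 = 8;  b_23 = 12;  b_24 = 6;  b_25 = 14;  b_26 = 14;  b_27 = 9
  b_28 = 13;  b_29 = 10;  b_30 = 11;  b_31 = 12;  b_32 = 16;  b_33 = 2
  b_34 = 9;  b_35 = 1;  b_36 = 5;  b_37 = 14;  b_38 = 3;  b_39 = 13
  b_40 = 10;  b_41 = 3;  b_42 = 15;  b_43 = 16;  b_44 = 4;  b_45 = 2
  b_46 = 16;  b_47 = 11;  b_48 = 4;  b_49 = 14;  b_50 = 5;  b_51 = 1
  b_52 = 2;  b_53 = 11;  b_54 = 10;  b_55 = 4;  b_56 = 5;  b_57 = 14
  b_58 = 13;  b_59 = 12;  b_60 = 12;  b_61 = 0;  b_62 = 3;  b_63 = 16
  b_64 = 1;  b_65 = 6;  b_66 = 11;  b_67 = 6;  b_68 = 9;  b_69 = 13
  b_70 = 4;  b_71 = 5;  b_72 = 6;  b_73 = 2;  b_74 = 8;  b_75 = 15
  b_76 = 9;  b_77 = 6;  b_78 = 13;  b_79 = 8;  b_80 = 8;  b_81 = 16
  b_82 = 1;  b_83 = 4;  b_84 = 4;  b_85 = 5;  b_86 = 14;  b_87 = 11
  b_88 = 9;  b_89 = 0;  b_90 = 12;  b_91 = 11;  b_92 = 5;  b_93 = 1
  b_94 = 12;  b_95 = 8;  b_96 = 9;  b_97 = 6;  b_98 = 5;  b_99 = 5
  b_100 = 16;  b_101 = 16;  b_102 = 13;  b_103 = 9;  b_104 = 11;  b_105 = 12
  b_106 = 9;  b_107 = 11;  b_108 = 9;  b_109 = 7;  b_110 = 1;  b_111 = 8
  b_112 = 4;  b_113 = 0;  b_114 = 9;  b_115 = 13;  b_116 = 5;  b_117 = 13
  b_118 = 9;  b_119 = 1;  b_120 = 16;  b_121 = 3;  b_122 = 15;  b_123 = 3
  b_124 = 12;  b_125 = 12;  b_126 = 4;  b_127 = 0;  b_128 = 1;  b_129 = 8
  b_130 = 10;  b_131 = 1;  b_132 = 16;  b_133 = 14;  b_134 = 12;  b_135 = 10
  b_136 = 16;  b_137 = 0;  b_138 = 15;  b_139 = 16;  b_140 = 2;  b_141 = 15
  b_142 = 11;  b_143 = 0;  b_144 = 1;  b_145 = 7;  b_146 = 8;  b_147 = 7
  b_148 = 2;  b_149 = 4;  b_150 = 0;  b_151 = 3;  b_152 = 2;  b_153 = 0
  b_154 = 3;  b_155 = 11;  b_156 = 10;  b_157 = 5;  b_158 = 4;  b_159 = 12
  b_160 = 9;  b_161 = 6;  b_162 = 2;  b_163 = 16;  b_164 = 0;  b_165 = 8
  b_166 = 0;  b_167 = 7;  b_168 = 7;  b_169 = 4;  b_170 = 9;  b_171 = 9
  b_172 = 11;  b_173 = 14;  b_174 = 5;  b_175 = 4;  b_176 = 6;  b_177 = 7
  b_178 = 6;  b_179 = 12;  b_180 = 15;  b_181 = 7;  b_182 = 4;  b_183 = 1
  b_184 = 11;  b_185 = 1;  b_186 = 10;  b_187 = 4;  b_188 = 6;  b_189 = 15
  b_190 = 14;  b_191 = 3;  b_192 = 11;  b_193 = 16;  b_194 = 13;  b_195 = 13
  b_196 = 4;  b_197 = 8;  b_198 = 9;  b_199 = 5;  b_200 = 15;  b_201 = 12
  b_202 = 6;  b_203 = 2;  b_204 = 4
b_205 = 10·4 + 8·2 + 7·6 + 6·12 = 0
b_206 = 10·0 + 8·4 + 7·2 + 6·6 = 14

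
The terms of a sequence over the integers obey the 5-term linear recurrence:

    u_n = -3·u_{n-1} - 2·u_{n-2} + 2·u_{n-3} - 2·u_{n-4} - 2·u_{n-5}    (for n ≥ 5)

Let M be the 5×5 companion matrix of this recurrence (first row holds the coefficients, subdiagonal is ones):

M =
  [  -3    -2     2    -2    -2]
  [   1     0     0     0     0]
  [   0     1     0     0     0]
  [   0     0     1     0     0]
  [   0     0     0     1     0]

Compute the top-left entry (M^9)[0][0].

(M^9)[0][0] is the top entry after applying M 9 times to the unit state (1, 0, 0, 0, 0). Equivalently it is h_{13} for the auxiliary sequence (h_n) obeying the same recurrence with h_4 = 1 and h_i = 0 for 0 ≤ i < 4:
h_5 = -3·1 + -2·0 + 2·0 + -2·0 + -2·0 = -3
h_6 = -3·-3 + -2·1 + 2·0 + -2·0 + -2·0 = 7
h_7 = -3·7 + -2·-3 + 2·1 + -2·0 + -2·0 = -13
h_8 = -3·-13 + -2·7 + 2·-3 + -2·1 + -2·0 = 17
h_9 = -3·17 + -2·-13 + 2·7 + -2·-3 + -2·1 = -7
h_10 = -3·-7 + -2·17 + 2·-13 + -2·7 + -2·-3 = -47
h_11 = -3·-47 + -2·-7 + 2·17 + -2·-13 + -2·7 = 201
h_12 = -3·201 + -2·-47 + 2·-7 + -2·17 + -2·-13 = -531
h_13 = -3·-531 + -2·201 + 2·-47 + -2·-7 + -2·17 = 1077

1077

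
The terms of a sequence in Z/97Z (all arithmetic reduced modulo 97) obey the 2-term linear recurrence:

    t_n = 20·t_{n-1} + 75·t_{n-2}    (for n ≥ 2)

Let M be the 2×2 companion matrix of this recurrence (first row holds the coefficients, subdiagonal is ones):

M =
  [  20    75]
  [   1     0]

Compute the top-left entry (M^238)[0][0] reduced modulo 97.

75

(M^238)[0][0] is the top entry after applying M 238 times to the unit state (1, 0). Equivalently it is h_{239} for the auxiliary sequence (h_n) obeying the same recurrence with h_1 = 1 and h_i = 0 for 0 ≤ i < 1:
h_2 = 20·1 + 75·0 = 20
h_3 = 20·20 + 75·1 = 87
h_4 = 20·87 + 75·20 = 39
h_5 = 20·39 + 75·87 = 30
h_6 = 20·30 + 75·39 = 33
h_7 = 20·33 + 75·30 = 0
h_8 = 20·0 + 75·33 = 50
h_9 = 20·50 + 75·0 = 30
h_10 = 20·30 + 75·50 = 82
h_11 = 20·82 + 75·30 = 10
h_12 = 20·10 + 75·82 = 45
h_13 = 20·45 + 75·10 = 1
h_14 = 20·1 + 75·45 = 0
h_15 = 20·0 + 75·1 = 75
h_16 = 20·75 + 75·0 = 45
h_17 = 20·45 + 75·75 = 26
h_18 = 20·26 + 75·45 = 15
h_19 = 20·15 + 75·26 = 19
h_20 = 20·19 + 75·15 = 50
h_21 = 20·50 + 75·19 = 0
h_22 = 20·0 + 75·50 = 64
h_23 = 20·64 + 75·0 = 19
h_24 = 20·19 + 75·64 = 39
h_25 = 20·39 + 75·19 = 71
h_26 = 20·71 + 75·39 = 77
h_27 = 20·77 + 75·71 = 75
h_28 = 20·75 + 75·77 = 0
h_29 = 20·0 + 75·75 = 96
h_30 = 20·96 + 75·0 = 77
h_31 = 20·77 + 75·96 = 10
h_32 = 20·10 + 75·77 = 58
h_33 = 20·58 + 75·10 = 67
h_34 = 20·67 + 75·58 = 64
h_35 = 20·64 + 75·67 = 0
h_36 = 20·0 + 75·64 = 47
h_37 = 20·47 + 75·0 = 67
h_38 = 20·67 + 75·47 = 15
h_39 = 20·15 + 75·67 = 87
h_40 = 20·87 + 75·15 = 52
h_41 = 20·52 + 75·87 = 96
h_42 = 20·96 + 75·52 = 0
h_43 = 20·0 + 75·96 = 22
h_44 = 20·22 + 75·0 = 52
h_45 = 20·52 + 75·22 = 71
h_46 = 20·71 + 75·52 = 82
h_47 = 20·82 + 75·71 = 78
h_48 = 20·78 + 75·82 = 47
h_49 = 20·47 + 75·78 = 0
h_50 = 20·0 + 75·47 = 33
h_51 = 20·33 + 75·0 = 78
h_52 = 20·78 + 75·33 = 58
h_53 = 20·58 + 75·78 = 26
h_54 = 20·26 + 75·58 = 20
h_55 = 20·20 + 75·26 = 22
h_56 = 20·22 + 75·20 = 0
h_57 = 20·0 + 75·22 = 1
(h_56, h_57) = (0, 1) = (h_0, h_1), so the sequence has period 56.
239 ≡ 15 (mod 56), hence h_239 = h_15 = 75.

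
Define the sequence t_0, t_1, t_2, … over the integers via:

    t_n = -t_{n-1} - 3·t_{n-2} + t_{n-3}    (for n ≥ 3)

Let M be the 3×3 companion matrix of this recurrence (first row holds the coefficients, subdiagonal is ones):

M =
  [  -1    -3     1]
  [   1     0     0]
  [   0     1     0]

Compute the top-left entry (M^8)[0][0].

-131

(M^8)[0][0] is the top entry after applying M 8 times to the unit state (1, 0, 0). Equivalently it is h_{10} for the auxiliary sequence (h_n) obeying the same recurrence with h_2 = 1 and h_i = 0 for 0 ≤ i < 2:
h_3 = -1·1 + -3·0 + 1·0 = -1
h_4 = -1·-1 + -3·1 + 1·0 = -2
h_5 = -1·-2 + -3·-1 + 1·1 = 6
h_6 = -1·6 + -3·-2 + 1·-1 = -1
h_7 = -1·-1 + -3·6 + 1·-2 = -19
h_8 = -1·-19 + -3·-1 + 1·6 = 28
h_9 = -1·28 + -3·-19 + 1·-1 = 28
h_10 = -1·28 + -3·28 + 1·-19 = -131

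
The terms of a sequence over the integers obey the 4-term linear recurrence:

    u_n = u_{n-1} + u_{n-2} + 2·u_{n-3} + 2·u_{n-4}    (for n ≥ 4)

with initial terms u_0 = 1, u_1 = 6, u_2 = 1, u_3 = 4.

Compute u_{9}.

u_4 = 1·4 + 1·1 + 2·6 + 2·1 = 19
u_5 = 1·19 + 1·4 + 2·1 + 2·6 = 37
u_6 = 1·37 + 1·19 + 2·4 + 2·1 = 66
u_7 = 1·66 + 1·37 + 2·19 + 2·4 = 149
u_8 = 1·149 + 1·66 + 2·37 + 2·19 = 327
u_9 = 1·327 + 1·149 + 2·66 + 2·37 = 682

682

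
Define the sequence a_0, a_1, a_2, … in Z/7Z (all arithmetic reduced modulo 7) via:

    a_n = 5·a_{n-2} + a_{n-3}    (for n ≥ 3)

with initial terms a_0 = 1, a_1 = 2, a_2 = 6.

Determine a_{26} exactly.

a_3 = 0·6 + 5·2 + 1·1 = 4
a_4 = 0·4 + 5·6 + 1·2 = 4
a_5 = 0·4 + 5·4 + 1·6 = 5
a_6 = 0·5 + 5·4 + 1·4 = 3
a_7 = 0·3 + 5·5 + 1·4 = 1
a_8 = 0·1 + 5·3 + 1·5 = 6
a_9 = 0·6 + 5·1 + 1·3 = 1
a_10 = 0·1 + 5·6 + 1·1 = 3
a_11 = 0·3 + 5·1 + 1·6 = 4
a_12 = 0·4 + 5·3 + 1·1 = 2
a_13 = 0·2 + 5·4 + 1·3 = 2
a_14 = 0·2 + 5·2 + 1·4 = 0
a_15 = 0·0 + 5·2 + 1·2 = 5
a_16 = 0·5 + 5·0 + 1·2 = 2
a_17 = 0·2 + 5·5 + 1·0 = 4
a_18 = 0·4 + 5·2 + 1·5 = 1
a_19 = 0·1 + 5·4 + 1·2 = 1
a_20 = 0·1 + 5·1 + 1·4 = 2
a_21 = 0·2 + 5·1 + 1·1 = 6
a_22 = 0·6 + 5·2 + 1·1 = 4
a_23 = 0·4 + 5·6 + 1·2 = 4
a_24 = 0·4 + 5·4 + 1·6 = 5
a_25 = 0·5 + 5·4 + 1·4 = 3
a_26 = 0·3 + 5·5 + 1·4 = 1

1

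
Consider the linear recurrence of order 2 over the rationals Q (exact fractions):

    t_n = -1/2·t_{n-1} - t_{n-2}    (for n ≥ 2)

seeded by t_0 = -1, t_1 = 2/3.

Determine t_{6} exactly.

t_2 = -1/2·2/3 + -1·-1 = 2/3
t_3 = -1/2·2/3 + -1·2/3 = -1
t_4 = -1/2·-1 + -1·2/3 = -1/6
t_5 = -1/2·-1/6 + -1·-1 = 13/12
t_6 = -1/2·13/12 + -1·-1/6 = -3/8

-3/8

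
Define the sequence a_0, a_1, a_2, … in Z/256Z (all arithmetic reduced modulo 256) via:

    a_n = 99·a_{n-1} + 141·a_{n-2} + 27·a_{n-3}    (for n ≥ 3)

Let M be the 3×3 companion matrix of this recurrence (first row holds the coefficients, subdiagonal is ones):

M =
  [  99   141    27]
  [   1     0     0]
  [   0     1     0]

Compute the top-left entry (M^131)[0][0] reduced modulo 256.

164

(M^131)[0][0] is the top entry after applying M 131 times to the unit state (1, 0, 0). Equivalently it is h_{133} for the auxiliary sequence (h_n) obeying the same recurrence with h_2 = 1 and h_i = 0 for 0 ≤ i < 2:
h_3 = 99·1 + 141·0 + 27·0 = 99
h_4 = 99·99 + 141·1 + 27·0 = 214
h_5 = 99·214 + 141·99 + 27·1 = 100
h_6 = 99·100 + 141·214 + 27·99 = 251
h_7 = 99·251 + 141·100 + 27·214 = 183
h_8 = 99·183 + 141·251 + 27·100 = 144
Continuing the recurrence:
  h_9 = 244;  h_10 = 249;  h_11 = 223;  h_12 = 30;  h_13 = 176;  h_14 = 27
  h_15 = 139;  h_16 = 48;  h_17 = 248;  h_18 = 1;  h_19 = 11;  h_20 = 246
  h_21 = 76;  h_22 = 11;  h_23 = 15;  h_24 = 224;  h_25 = 12;  h_26 = 153
  h_27 = 103;  h_28 = 94;  h_29 = 56;  h_30 = 75;  h_31 = 195;  h_32 = 160
  h_33 = 48;  h_34 = 65;  h_35 = 115;  h_36 = 86;  h_37 = 116;  h_38 = 91
  h_39 = 39;  h_40 = 112;  h_41 = 100;  h_42 = 121;  h_43 = 175;  h_44 = 222
  h_45 = 0;  h_46 = 187;  h_47 = 187;  h_48 = 80;  h_49 = 168;  h_50 = 193
  h_51 = 155;  h_52 = 246;  h_53 = 220;  h_54 = 235;  h_55 = 255;  h_56 = 64
  h_57 = 252;  h_58 = 153;  h_59 = 183;  h_60 = 158;  h_61 = 8;  h_62 = 107
  h_63 = 115;  h_64 = 64;  h_65 = 96;  h_66 = 129;  h_67 = 131;  h_68 = 214
  h_69 = 132;  h_70 = 187;  h_71 = 151;  h_72 = 80;  h_73 = 212;  h_74 = 249
  h_75 = 127;  h_76 = 158;  h_77 = 80;  h_78 = 91;  h_79 = 235;  h_80 = 112
  h_81 = 88;  h_82 = 129;  h_83 = 43;  h_84 = 246;  h_85 = 108;  h_86 = 203
  h_87 = 239;  h_88 = 160;  h_89 = 236;  h_90 = 153;  h_91 = 7;  h_92 = 222
  h_93 = 216;  h_94 = 139;  h_95 = 35;  h_96 = 224;  h_97 = 144;  h_98 = 193
  h_99 = 147;  h_100 = 86;  h_101 = 148;  h_102 = 27;  h_103 = 7;  h_104 = 48
  h_105 = 68;  h_106 = 121;  h_107 = 79;  h_108 = 94;  h_109 = 160;  h_110 = 251
  h_111 = 27;  h_112 = 144;  h_113 = 8;  h_114 = 65;  h_115 = 187;  h_116 = 246
  h_117 = 252;  h_118 = 171;  h_119 = 223;  h_120 = 0;  h_121 = 220;  h_122 = 153
  h_123 = 87;  h_124 = 30;  h_125 = 168;  h_126 = 171;  h_127 = 211;  h_128 = 128
  h_129 = 192;  h_130 = 1;  h_131 = 163
h_132 = 99·163 + 141·1 + 27·192 = 214
h_133 = 99·214 + 141·163 + 27·1 = 164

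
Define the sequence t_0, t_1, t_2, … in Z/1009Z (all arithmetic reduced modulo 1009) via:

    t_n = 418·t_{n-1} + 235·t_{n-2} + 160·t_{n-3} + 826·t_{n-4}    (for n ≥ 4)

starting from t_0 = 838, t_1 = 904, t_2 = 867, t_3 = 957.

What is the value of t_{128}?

t_4 = 418·957 + 235·867 + 160·904 + 826·838 = 756
t_5 = 418·756 + 235·957 + 160·867 + 826·904 = 610
t_6 = 418·610 + 235·756 + 160·957 + 826·867 = 292
t_7 = 418·292 + 235·610 + 160·756 + 826·957 = 354
t_8 = 418·354 + 235·292 + 160·610 + 826·756 = 278
t_9 = 418·278 + 235·354 + 160·292 + 826·610 = 287
Continuing the recurrence:
  t_10 = 826;  t_11 = 919;  t_12 = 186;  t_13 = 22;  t_14 = 356;  t_15 = 426
  t_16 = 149;  t_17 = 409;  t_18 = 126;  t_19 = 828;  t_20 = 197;  t_21 = 259
  t_22 = 630;  t_23 = 383;  t_24 = 743;  t_25 = 941;  t_26 = 352;  t_27 = 345
  t_28 = 370;  t_29 = 790;  t_30 = 318;  t_31 = 840;  t_32 = 220;  t_33 = 933
  t_34 = 283;  t_35 = 76;  t_36 = 448;  t_37 = 963;  t_38 = 9;  t_39 = 274
  t_40 = 60;  t_41 = 446;  t_42 = 561;  t_43 = 102;  t_44 = 763;  t_45 = 923
  t_46 = 510;  t_47 = 747;  t_48 = 223;  t_49 = 839;  t_50 = 472;  t_51 = 830
  t_52 = 377;  t_53 = 171;  t_54 = 661;  t_55 = 915;  t_56 = 755;  t_57 = 691
  t_58 = 317;  t_59 = 32;  t_60 = 735;  t_61 = 893;  t_62 = 716;  t_63 = 352
  t_64 = 891;  t_65 = 681;  t_66 = 600;  t_67 = 623;  t_68 = 225;  t_69 = 951
  t_70 = 349;  t_71 = 766;  t_72 = 616;  t_73 = 461;  t_74 = 623;  t_75 = 215
  t_76 = 552;  t_77 = 941;  t_78 = 498;  t_79 = 8;  t_80 = 406;  t_81 = 363
  t_82 = 895;  t_83 = 249;  t_84 = 534;  t_85 = 303;  t_86 = 56;  t_87 = 289
  t_88 = 973;  t_89 = 324;  t_90 = 515;  t_91 = 693;  t_92 = 951;  t_93 = 279
  t_94 = 565;  t_95 = 160;  t_96 = 641;  t_97 = 812;  t_98 = 584;  t_99 = 685
  t_100 = 299;  t_101 = 749;  t_102 = 637;  t_103 = 517;  t_104 = 81;  t_105 = 135
  t_106 = 245;  t_107 = 16;  t_108 = 410;  t_109 = 952;  t_110 = 988;  t_111 = 139
  t_112 = 296;  t_113 = 6;  t_114 = 278;  t_115 = 295;  t_116 = 226;  t_117 = 330
  t_118 = 711;  t_119 = 746;  t_120 = 990;  t_121 = 776;  t_122 = 396;  t_123 = 476
  t_124 = 930;  t_125 = 190;  t_126 = 980
t_127 = 418·980 + 235·190 + 160·930 + 826·476 = 383
t_128 = 418·383 + 235·980 + 160·190 + 826·930 = 372

372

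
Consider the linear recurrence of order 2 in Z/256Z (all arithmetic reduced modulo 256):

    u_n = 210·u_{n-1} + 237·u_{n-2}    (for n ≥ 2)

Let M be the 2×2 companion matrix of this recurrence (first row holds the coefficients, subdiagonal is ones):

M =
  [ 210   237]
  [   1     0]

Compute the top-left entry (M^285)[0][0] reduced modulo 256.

158

(M^285)[0][0] is the top entry after applying M 285 times to the unit state (1, 0). Equivalently it is h_{286} for the auxiliary sequence (h_n) obeying the same recurrence with h_1 = 1 and h_i = 0 for 0 ≤ i < 1:
h_2 = 210·1 + 237·0 = 210
h_3 = 210·210 + 237·1 = 49
h_4 = 210·49 + 237·210 = 156
h_5 = 210·156 + 237·49 = 85
h_6 = 210·85 + 237·156 = 38
h_7 = 210·38 + 237·85 = 221
Continuing the recurrence:
  h_8 = 120;  h_9 = 9;  h_10 = 122;  h_11 = 105;  h_12 = 20;  h_13 = 157
  h_14 = 78;  h_15 = 85;  h_16 = 240;  h_17 = 145;  h_18 = 34;  h_19 = 33
  h_20 = 140;  h_21 = 101;  h_22 = 118;  h_23 = 77;  h_24 = 104;  h_25 = 153
  h_26 = 202;  h_27 = 89;  h_28 = 4;  h_29 = 173;  h_30 = 158;  h_31 = 197
  h_32 = 224;  h_33 = 33;  h_34 = 114;  h_35 = 17;  h_36 = 124;  h_37 = 117
  h_38 = 198;  h_39 = 189;  h_40 = 88;  h_41 = 41;  h_42 = 26;  h_43 = 73
  h_44 = 244;  h_45 = 189;  h_46 = 238;  h_47 = 53;  h_48 = 208;  h_49 = 177
  h_50 = 194;  h_51 = 1;  h_52 = 108;  h_53 = 133;  h_54 = 22;  h_55 = 45
  h_56 = 72;  h_57 = 185;  h_58 = 106;  h_59 = 57;  h_60 = 228;  h_61 = 205
  h_62 = 62;  h_63 = 165;  h_64 = 192;  h_65 = 65;  h_66 = 18;  h_67 = 241
  h_68 = 92;  h_69 = 149;  h_70 = 102;  h_71 = 157;  h_72 = 56;  h_73 = 73
  h_74 = 186;  h_75 = 41;  h_76 = 212;  h_77 = 221;  h_78 = 142;  h_79 = 21
  h_80 = 176;  h_81 = 209;  h_82 = 98;  h_83 = 225;  h_84 = 76;  h_85 = 165
  h_86 = 182;  h_87 = 13;  h_88 = 40;  h_89 = 217;  h_90 = 10;  h_91 = 25
  h_92 = 196;  h_93 = 237;  h_94 = 222;  h_95 = 133;  h_96 = 160;  h_97 = 97
  h_98 = 178;  h_99 = 209;  h_100 = 60;  h_101 = 181;  h_102 = 6;  h_103 = 125
  h_104 = 24;  h_105 = 105;  h_106 = 90;  h_107 = 9;  h_108 = 180;  h_109 = 253
  h_110 = 46;  h_111 = 245;  h_112 = 144;  h_113 = 241;  h_114 = 2;  h_115 = 193
  h_116 = 44;  h_117 = 197;  h_118 = 86;  h_119 = 237;  h_120 = 8;  h_121 = 249
  h_122 = 170;  h_123 = 249;  h_124 = 164;  h_125 = 13;  h_126 = 126;  h_127 = 101
  h_128 = 128;  h_129 = 129;  h_130 = 82;  h_131 = 177;  h_132 = 28;  h_133 = 213
  h_134 = 166;  h_135 = 93;  h_136 = 248;  h_137 = 137;  h_138 = 250;  h_139 = 233
  h_140 = 148;  h_141 = 29;  h_142 = 206;  h_143 = 213;  h_144 = 112;  h_145 = 17
  h_146 = 162;  h_147 = 161;  h_148 = 12;  h_149 = 229;  h_150 = 246;  h_151 = 205
  h_152 = 232;  h_153 = 25;  h_154 = 74;  h_155 = 217;  h_156 = 132;  h_157 = 45
  h_158 = 30;  h_159 = 69;  h_160 = 96;  h_161 = 161;  h_162 = 242;  h_163 = 145
  h_164 = 252;  h_165 = 245;  h_166 = 70;  h_167 = 61;  h_168 = 216;  h_169 = 169
  h_170 = 154;  h_171 = 201;  h_172 = 116;  h_173 = 61;  h_174 = 110;  h_175 = 181
  h_176 = 80;  h_177 = 49;  h_178 = 66;  h_179 = 129;  h_180 = 236;  h_181 = 5
  h_182 = 150;  h_183 = 173;  h_184 = 200;  h_185 = 57;  h_186 = 234;  h_187 = 185
  h_188 = 100;  h_189 = 77;  h_190 = 190;  h_191 = 37;  h_192 = 64;  h_193 = 193
  h_194 = 146;  h_195 = 113;  h_196 = 220;  h_197 = 21;  h_198 = 230;  h_199 = 29
  h_200 = 184;  h_201 = 201;  h_202 = 58;  h_203 = 169;  h_204 = 84;  h_205 = 93
  h_206 = 14;  h_207 = 149;  h_208 = 48;  h_209 = 81;  h_210 = 226;  h_211 = 97
  h_212 = 204;  h_213 = 37;  h_214 = 54;  h_215 = 141;  h_216 = 168;  h_217 = 89
  h_218 = 138;  h_219 = 153;  h_220 = 68;  h_221 = 109;  h_222 = 94;  h_223 = 5
  h_224 = 32;  h_225 = 225;  h_226 = 50;  h_227 = 81;  h_228 = 188;  h_229 = 53
  h_230 = 134;  h_231 = 253;  h_232 = 152;  h_233 = 233;  h_234 = 218;  h_235 = 137
  h_236 = 52;  h_237 = 125;  h_238 = 174;  h_239 = 117;  h_240 = 16;  h_241 = 113
  h_242 = 130;  h_243 = 65;  h_244 = 172;  h_245 = 69;  h_246 = 214;  h_247 = 109
  h_248 = 136;  h_249 = 121;  h_250 = 42;  h_251 = 121;  h_252 = 36;  h_253 = 141
  h_254 = 254;  h_255 = 229;  h_256 = 0;  h_257 = 1;  h_258 = 210;  h_259 = 49
  h_260 = 156;  h_261 = 85;  h_262 = 38;  h_263 = 221;  h_264 = 120;  h_265 = 9
  h_266 = 122;  h_267 = 105;  h_268 = 20;  h_269 = 157;  h_270 = 78;  h_271 = 85
  h_272 = 240;  h_273 = 145;  h_274 = 34;  h_275 = 33;  h_276 = 140;  h_277 = 101
  h_278 = 118;  h_279 = 77;  h_280 = 104;  h_281 = 153;  h_282 = 202;  h_283 = 89
  h_284 = 4
h_285 = 210·4 + 237·89 = 173
h_286 = 210·173 + 237·4 = 158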